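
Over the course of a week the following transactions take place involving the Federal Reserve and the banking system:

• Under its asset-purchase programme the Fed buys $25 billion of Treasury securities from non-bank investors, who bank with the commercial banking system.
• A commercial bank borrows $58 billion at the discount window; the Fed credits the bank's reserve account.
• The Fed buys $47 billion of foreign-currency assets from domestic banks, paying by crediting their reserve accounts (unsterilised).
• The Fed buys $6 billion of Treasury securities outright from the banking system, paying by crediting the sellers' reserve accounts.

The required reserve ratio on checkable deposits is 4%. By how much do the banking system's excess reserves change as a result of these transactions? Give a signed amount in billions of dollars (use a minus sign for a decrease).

Asset purchase (from non-banks) $25 billion: reserves +$25B, deposits +$25B.
Discount-window loan $58 billion: reserves +$58B, deposits 0.
FX purchase $47 billion: reserves +$47B, deposits 0.
OMO purchase (from banks) $6 billion: reserves +$6B, deposits 0.
Totals: Δreserves = +$136B, Δdeposits = +$25B.
Δrequired reserves = 4% × +$25B = +$1B.
Δexcess reserves = Δreserves − Δrequired = +$136B − (+$1B) = +$135 billion.

+$135 billion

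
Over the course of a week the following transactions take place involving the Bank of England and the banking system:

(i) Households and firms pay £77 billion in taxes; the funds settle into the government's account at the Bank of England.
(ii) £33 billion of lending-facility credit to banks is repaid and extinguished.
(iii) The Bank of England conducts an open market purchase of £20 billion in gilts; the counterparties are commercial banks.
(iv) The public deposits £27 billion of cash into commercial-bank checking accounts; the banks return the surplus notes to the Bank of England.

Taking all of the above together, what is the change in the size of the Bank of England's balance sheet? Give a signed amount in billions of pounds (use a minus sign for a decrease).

Government account inflow £77 billion: only the composition of liabilities changes → 0.
Discount-window repayment £33 billion: a Bank of England asset is shed → −£33B.
OMO purchase (from banks) £20 billion: a Bank of England asset is acquired → +£20B.
Currency deposit £27 billion: only the composition of liabilities changes → 0.
Net: 0 − 33 + 20 + 0 = -£13 billion.

-£13 billion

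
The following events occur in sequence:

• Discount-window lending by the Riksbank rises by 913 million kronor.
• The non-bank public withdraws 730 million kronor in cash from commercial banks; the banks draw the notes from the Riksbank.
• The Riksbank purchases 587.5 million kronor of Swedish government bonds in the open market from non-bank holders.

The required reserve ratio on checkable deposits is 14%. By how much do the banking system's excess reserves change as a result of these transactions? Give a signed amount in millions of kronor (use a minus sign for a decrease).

Discount-window loan 913 million kronor: reserves +913M, deposits 0.
Currency withdrawal 730 million kronor: reserves −730M, deposits −730M.
Asset purchase (from non-banks) 587.5 million kronor: reserves +587.5M, deposits +587.5M.
Totals: Δreserves = +770.5M, Δdeposits = −142.5M.
Δrequired reserves = 14% × −142.5M = −19.95M.
Δexcess reserves = Δreserves − Δrequired = +770.5M − (−19.95M) = +790.45 million.

+790.45 million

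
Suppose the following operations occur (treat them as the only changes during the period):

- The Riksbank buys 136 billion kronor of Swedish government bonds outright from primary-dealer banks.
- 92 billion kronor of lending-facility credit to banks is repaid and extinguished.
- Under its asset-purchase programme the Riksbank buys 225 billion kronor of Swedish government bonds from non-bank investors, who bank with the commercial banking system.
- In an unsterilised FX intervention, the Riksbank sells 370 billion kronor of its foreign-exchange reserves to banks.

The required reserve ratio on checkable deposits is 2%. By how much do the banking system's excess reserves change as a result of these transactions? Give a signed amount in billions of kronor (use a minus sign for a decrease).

OMO purchase (from banks) 136 billion kronor: reserves +136B, deposits 0.
Discount-window repayment 92 billion kronor: reserves −92B, deposits 0.
Asset purchase (from non-banks) 225 billion kronor: reserves +225B, deposits +225B.
FX sale 370 billion kronor: reserves −370B, deposits 0.
Totals: Δreserves = −101B, Δdeposits = +225B.
Δrequired reserves = 2% × +225B = +4.5B.
Δexcess reserves = Δreserves − Δrequired = −101B − (+4.5B) = -105.5 billion.

-105.5 billion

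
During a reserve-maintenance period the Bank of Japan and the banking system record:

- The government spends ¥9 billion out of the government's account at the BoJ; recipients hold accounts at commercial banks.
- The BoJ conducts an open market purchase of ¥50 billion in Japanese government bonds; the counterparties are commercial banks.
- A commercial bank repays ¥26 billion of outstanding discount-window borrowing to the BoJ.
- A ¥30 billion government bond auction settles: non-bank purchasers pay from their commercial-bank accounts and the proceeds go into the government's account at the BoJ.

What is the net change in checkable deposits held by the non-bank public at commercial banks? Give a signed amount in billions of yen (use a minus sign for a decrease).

Government spending ¥9 billion: non-bank counterparties' bank balances rise → +¥9B.
OMO purchase (from banks) ¥50 billion: the counterparty is a bank, so public deposits are unchanged → 0.
Discount-window repayment ¥26 billion: the counterparty is a bank, so public deposits are unchanged → 0.
Government account inflow ¥30 billion: non-bank counterparties' bank balances fall → −¥30B.
Net: 9 + 0 + 0 − 30 = -¥21 billion.

-¥21 billion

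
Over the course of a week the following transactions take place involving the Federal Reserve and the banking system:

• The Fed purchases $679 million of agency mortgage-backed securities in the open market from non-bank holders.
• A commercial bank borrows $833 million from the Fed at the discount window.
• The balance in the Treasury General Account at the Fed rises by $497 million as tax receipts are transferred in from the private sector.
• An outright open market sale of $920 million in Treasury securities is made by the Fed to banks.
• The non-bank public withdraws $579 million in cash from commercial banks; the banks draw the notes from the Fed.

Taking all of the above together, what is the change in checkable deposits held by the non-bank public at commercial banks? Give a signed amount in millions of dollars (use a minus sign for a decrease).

-$397 million

Asset purchase (from non-banks) $679 million: non-bank counterparties' bank balances rise → +$679M.
Discount-window loan $833 million: the counterparty is a bank, so public deposits are unchanged → 0.
Government account inflow $497 million: non-bank counterparties' bank balances fall → −$497M.
OMO sale (to banks) $920 million: the counterparty is a bank, so public deposits are unchanged → 0.
Currency withdrawal $579 million: non-bank counterparties' bank balances fall → −$579M.
Net: 679 + 0 − 497 + 0 − 579 = -$397 million.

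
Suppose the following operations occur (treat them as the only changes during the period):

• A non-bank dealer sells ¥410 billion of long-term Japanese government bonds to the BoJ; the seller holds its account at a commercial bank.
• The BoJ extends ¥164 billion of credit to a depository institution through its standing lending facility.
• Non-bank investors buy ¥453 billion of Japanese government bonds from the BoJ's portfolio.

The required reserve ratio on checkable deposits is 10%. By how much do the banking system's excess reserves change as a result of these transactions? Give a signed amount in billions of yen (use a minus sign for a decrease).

+¥125.3 billion

Asset purchase (from non-banks) ¥410 billion: reserves +¥410B, deposits +¥410B.
Discount-window loan ¥164 billion: reserves +¥164B, deposits 0.
Asset sale (to non-banks) ¥453 billion: reserves −¥453B, deposits −¥453B.
Totals: Δreserves = +¥121B, Δdeposits = −¥43B.
Δrequired reserves = 10% × −¥43B = −¥4.3B.
Δexcess reserves = Δreserves − Δrequired = +¥121B − (−¥4.3B) = +¥125.3 billion.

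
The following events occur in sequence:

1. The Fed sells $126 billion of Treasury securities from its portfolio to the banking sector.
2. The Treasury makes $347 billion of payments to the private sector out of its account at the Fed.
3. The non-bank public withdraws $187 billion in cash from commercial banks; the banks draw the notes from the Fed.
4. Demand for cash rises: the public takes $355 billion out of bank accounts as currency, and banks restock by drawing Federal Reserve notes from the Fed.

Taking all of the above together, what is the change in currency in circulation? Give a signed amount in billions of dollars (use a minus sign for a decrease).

OMO sale (to banks) $126 billion: no currency enters or leaves circulation → 0.
Government spending $347 billion: no currency enters or leaves circulation → 0.
Currency withdrawal $187 billion: notes leave the central bank → +$187B.
Currency withdrawal $355 billion: notes leave the central bank → +$355B.
Net: 0 + 0 + 187 + 355 = +$542 billion.

+$542 billion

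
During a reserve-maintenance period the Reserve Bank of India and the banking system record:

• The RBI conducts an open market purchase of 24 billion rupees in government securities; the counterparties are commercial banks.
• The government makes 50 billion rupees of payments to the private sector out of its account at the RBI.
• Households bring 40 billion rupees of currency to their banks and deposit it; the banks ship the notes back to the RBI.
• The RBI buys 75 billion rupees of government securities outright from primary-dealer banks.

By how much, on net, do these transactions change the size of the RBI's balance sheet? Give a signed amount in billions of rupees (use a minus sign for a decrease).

RBI balance sheet:
  Assets:      Securities +99B
  Liabilities: Bank reserves +189B, Currency in circulation −40B, Government deposits −50B
Change in total RBI assets = +99 billion.

+99 billion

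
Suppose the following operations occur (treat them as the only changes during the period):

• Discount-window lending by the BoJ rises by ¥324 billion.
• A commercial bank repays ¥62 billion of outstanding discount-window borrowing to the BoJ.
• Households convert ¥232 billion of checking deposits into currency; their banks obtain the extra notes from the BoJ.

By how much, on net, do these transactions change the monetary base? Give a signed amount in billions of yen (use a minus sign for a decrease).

BoJ balance sheet:
  Assets:      Loans to banks +¥262B
  Liabilities: Bank reserves +¥30B, Currency in circulation +¥232B
Monetary base = currency + reserves: +¥232B + (+¥30B) = +¥262 billion.

+¥262 billion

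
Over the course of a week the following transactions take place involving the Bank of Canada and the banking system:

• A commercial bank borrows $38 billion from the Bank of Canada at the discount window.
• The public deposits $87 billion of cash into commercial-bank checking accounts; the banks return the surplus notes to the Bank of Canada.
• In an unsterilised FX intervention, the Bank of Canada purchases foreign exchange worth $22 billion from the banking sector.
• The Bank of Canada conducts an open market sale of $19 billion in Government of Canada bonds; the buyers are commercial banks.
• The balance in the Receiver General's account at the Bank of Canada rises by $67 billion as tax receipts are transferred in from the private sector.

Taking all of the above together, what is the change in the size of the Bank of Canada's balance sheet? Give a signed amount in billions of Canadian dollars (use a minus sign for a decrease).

Discount-window loan $38 billion: a Bank of Canada asset is acquired → +$38B.
Currency deposit $87 billion: only the composition of liabilities changes → 0.
FX purchase $22 billion: a Bank of Canada asset is acquired → +$22B.
OMO sale (to banks) $19 billion: a Bank of Canada asset is shed → −$19B.
Government account inflow $67 billion: only the composition of liabilities changes → 0.
Net: 38 + 0 + 22 − 19 + 0 = +$41 billion.

+$41 billion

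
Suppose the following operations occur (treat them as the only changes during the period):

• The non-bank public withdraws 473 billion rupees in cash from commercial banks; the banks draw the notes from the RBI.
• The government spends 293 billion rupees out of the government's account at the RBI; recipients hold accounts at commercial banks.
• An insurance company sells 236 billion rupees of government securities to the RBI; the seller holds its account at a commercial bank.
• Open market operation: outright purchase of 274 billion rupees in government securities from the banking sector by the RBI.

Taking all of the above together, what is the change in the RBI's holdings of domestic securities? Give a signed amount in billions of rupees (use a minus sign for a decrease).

Currency withdrawal 473 billion rupees: the RBI's securities portfolio is untouched → 0.
Government spending 293 billion rupees: the RBI's securities portfolio is untouched → 0.
Asset purchase (from non-banks) 236 billion rupees: securities added to the RBI's portfolio → +236B.
OMO purchase (from banks) 274 billion rupees: securities added to the RBI's portfolio → +274B.
Net: 0 + 0 + 236 + 274 = +510 billion.

+510 billion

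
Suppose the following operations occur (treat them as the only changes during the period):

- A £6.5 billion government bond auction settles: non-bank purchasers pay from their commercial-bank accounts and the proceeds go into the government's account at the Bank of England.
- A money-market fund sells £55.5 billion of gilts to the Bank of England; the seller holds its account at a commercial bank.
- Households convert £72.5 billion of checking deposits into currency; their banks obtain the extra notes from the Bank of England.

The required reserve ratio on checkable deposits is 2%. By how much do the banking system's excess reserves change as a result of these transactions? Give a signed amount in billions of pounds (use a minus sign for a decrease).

Government account inflow £6.5 billion: reserves −£6.5B, deposits −£6.5B.
Asset purchase (from non-banks) £55.5 billion: reserves +£55.5B, deposits +£55.5B.
Currency withdrawal £72.5 billion: reserves −£72.5B, deposits −£72.5B.
Totals: Δreserves = −£23.5B, Δdeposits = −£23.5B.
Δrequired reserves = 2% × −£23.5B = −£0.47B.
Δexcess reserves = Δreserves − Δrequired = −£23.5B − (−£0.47B) = -£23.03 billion.

-£23.03 billion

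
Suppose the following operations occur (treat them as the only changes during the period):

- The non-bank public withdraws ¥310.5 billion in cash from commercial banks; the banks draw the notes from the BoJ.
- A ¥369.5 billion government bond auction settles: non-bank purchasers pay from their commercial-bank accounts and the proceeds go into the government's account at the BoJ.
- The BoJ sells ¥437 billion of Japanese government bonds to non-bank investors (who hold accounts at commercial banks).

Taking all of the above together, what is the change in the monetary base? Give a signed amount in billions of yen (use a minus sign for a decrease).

-¥806.5 billion

BoJ balance sheet:
  Assets:      Securities −¥437B
  Liabilities: Bank reserves −¥1117B, Currency in circulation +¥310.5B, Government deposits +¥369.5B
Monetary base = currency + reserves: +¥310.5B + (−¥1117B) = -¥806.5 billion.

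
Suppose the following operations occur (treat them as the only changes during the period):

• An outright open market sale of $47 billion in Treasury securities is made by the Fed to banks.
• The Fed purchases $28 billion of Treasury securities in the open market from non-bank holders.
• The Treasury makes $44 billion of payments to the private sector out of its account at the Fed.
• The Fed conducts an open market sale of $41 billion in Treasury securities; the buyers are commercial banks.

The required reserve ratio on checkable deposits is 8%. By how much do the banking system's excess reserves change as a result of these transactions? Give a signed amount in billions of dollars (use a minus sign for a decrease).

-$21.76 billion

OMO sale (to banks) $47 billion: reserves −$47B, deposits 0.
Asset purchase (from non-banks) $28 billion: reserves +$28B, deposits +$28B.
Government spending $44 billion: reserves +$44B, deposits +$44B.
OMO sale (to banks) $41 billion: reserves −$41B, deposits 0.
Totals: Δreserves = −$16B, Δdeposits = +$72B.
Δrequired reserves = 8% × +$72B = +$5.76B.
Δexcess reserves = Δreserves − Δrequired = −$16B − (+$5.76B) = -$21.76 billion.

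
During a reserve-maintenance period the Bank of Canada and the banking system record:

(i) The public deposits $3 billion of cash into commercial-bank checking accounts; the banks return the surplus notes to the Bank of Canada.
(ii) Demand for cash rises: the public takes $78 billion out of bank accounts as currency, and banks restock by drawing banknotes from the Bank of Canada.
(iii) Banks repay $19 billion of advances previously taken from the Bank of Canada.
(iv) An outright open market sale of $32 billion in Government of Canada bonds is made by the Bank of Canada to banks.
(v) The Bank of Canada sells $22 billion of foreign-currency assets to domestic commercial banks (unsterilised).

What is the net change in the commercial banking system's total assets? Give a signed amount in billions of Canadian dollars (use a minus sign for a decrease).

Currency deposit $3 billion: bank balance sheets expand → +$3B.
Currency withdrawal $78 billion: bank balance sheets shrink → −$78B.
Discount-window repayment $19 billion: bank balance sheets shrink → −$19B.
OMO sale (to banks) $32 billion: just an asset swap on bank balance sheets → 0.
FX sale $22 billion: just an asset swap on bank balance sheets → 0.
Net: 3 − 78 − 19 + 0 + 0 = -$94 billion.

-$94 billion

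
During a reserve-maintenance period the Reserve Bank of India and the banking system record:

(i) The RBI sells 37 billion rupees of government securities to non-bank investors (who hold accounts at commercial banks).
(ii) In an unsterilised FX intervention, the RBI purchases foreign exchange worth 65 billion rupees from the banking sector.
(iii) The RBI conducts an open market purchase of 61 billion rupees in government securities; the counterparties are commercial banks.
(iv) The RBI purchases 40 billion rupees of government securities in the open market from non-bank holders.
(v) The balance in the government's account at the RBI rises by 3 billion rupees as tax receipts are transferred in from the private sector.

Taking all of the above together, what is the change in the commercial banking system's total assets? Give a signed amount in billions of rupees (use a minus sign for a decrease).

0 (no change)

RBI balance sheet:
  Assets:      Securities +64B, Foreign assets +65B
  Liabilities: Bank reserves +126B, Government deposits +3B
Commercial banking system:
  Assets:      Reserves at CB +126B, Securities −61B, Foreign assets −65B
  Liabilities: no change
Change in total bank assets = 0 (no change).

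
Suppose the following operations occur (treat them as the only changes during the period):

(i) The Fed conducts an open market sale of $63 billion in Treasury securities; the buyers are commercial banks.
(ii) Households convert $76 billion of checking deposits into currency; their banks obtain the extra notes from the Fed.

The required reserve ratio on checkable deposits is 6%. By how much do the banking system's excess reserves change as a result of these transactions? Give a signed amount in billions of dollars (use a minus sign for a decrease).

-$134.44 billion

OMO sale (to banks) $63 billion: reserves −$63B, deposits 0.
Currency withdrawal $76 billion: reserves −$76B, deposits −$76B.
Totals: Δreserves = −$139B, Δdeposits = −$76B.
Δrequired reserves = 6% × −$76B = −$4.56B.
Δexcess reserves = Δreserves − Δrequired = −$139B − (−$4.56B) = -$134.44 billion.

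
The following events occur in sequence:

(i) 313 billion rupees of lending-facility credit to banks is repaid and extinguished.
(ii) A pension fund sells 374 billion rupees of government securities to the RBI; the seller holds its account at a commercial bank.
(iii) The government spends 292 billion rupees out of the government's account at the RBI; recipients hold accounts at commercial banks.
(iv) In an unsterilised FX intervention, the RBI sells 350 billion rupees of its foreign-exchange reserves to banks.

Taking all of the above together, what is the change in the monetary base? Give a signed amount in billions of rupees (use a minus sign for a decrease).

RBI balance sheet:
  Assets:      Securities +374B, Loans to banks −313B, Foreign assets −350B
  Liabilities: Bank reserves +3B, Government deposits −292B
Commercial banking system:
  Assets:      Reserves at CB +3B, Foreign assets +350B
  Liabilities: Checkable deposits +666B, Borrowings from CB −313B
Monetary base = currency + reserves: 0 + (+3B) = +3 billion.

+3 billion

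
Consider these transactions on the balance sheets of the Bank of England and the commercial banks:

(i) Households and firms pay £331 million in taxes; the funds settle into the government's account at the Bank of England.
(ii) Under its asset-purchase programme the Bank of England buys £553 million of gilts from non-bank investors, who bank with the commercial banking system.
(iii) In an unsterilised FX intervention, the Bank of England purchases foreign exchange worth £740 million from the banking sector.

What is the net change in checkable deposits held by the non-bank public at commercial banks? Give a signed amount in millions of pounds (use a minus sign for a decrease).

Government account inflow £331 million: non-bank counterparties' bank balances fall → −£331M.
Asset purchase (from non-banks) £553 million: non-bank counterparties' bank balances rise → +£553M.
FX purchase £740 million: the counterparty is a bank, so public deposits are unchanged → 0.
Net: −331 + 553 + 0 = +£222 million.

+£222 million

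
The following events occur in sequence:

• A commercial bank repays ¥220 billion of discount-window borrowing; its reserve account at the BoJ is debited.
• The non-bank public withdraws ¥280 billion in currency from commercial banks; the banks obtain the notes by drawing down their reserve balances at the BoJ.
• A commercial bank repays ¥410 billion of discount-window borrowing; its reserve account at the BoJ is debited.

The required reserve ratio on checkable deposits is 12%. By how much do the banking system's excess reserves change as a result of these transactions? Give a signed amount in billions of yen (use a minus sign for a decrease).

-¥876.4 billion

Discount-window repayment ¥220 billion: reserves −¥220B, deposits 0.
Currency withdrawal ¥280 billion: reserves −¥280B, deposits −¥280B.
Discount-window repayment ¥410 billion: reserves −¥410B, deposits 0.
Totals: Δreserves = −¥910B, Δdeposits = −¥280B.
Δrequired reserves = 12% × −¥280B = −¥33.6B.
Δexcess reserves = Δreserves − Δrequired = −¥910B − (−¥33.6B) = -¥876.4 billion.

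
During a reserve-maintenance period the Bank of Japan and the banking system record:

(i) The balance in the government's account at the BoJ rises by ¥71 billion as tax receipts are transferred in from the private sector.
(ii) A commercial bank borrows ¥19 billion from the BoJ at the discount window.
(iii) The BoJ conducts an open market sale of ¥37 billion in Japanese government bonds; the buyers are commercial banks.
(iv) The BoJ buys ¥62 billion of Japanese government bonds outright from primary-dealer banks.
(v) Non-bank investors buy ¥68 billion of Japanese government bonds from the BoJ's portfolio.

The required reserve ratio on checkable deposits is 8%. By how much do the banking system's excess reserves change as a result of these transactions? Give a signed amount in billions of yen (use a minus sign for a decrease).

-¥83.88 billion

Government account inflow ¥71 billion: reserves −¥71B, deposits −¥71B.
Discount-window loan ¥19 billion: reserves +¥19B, deposits 0.
OMO sale (to banks) ¥37 billion: reserves −¥37B, deposits 0.
OMO purchase (from banks) ¥62 billion: reserves +¥62B, deposits 0.
Asset sale (to non-banks) ¥68 billion: reserves −¥68B, deposits −¥68B.
Totals: Δreserves = −¥95B, Δdeposits = −¥139B.
Δrequired reserves = 8% × −¥139B = −¥11.12B.
Δexcess reserves = Δreserves − Δrequired = −¥95B − (−¥11.12B) = -¥83.88 billion.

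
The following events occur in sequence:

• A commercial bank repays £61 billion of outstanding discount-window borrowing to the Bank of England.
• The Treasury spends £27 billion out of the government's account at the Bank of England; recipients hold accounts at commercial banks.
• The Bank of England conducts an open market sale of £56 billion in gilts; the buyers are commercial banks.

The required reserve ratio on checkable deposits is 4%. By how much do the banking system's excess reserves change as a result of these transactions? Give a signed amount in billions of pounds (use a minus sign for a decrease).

-£91.08 billion

Discount-window repayment £61 billion: reserves −£61B, deposits 0.
Government spending £27 billion: reserves +£27B, deposits +£27B.
OMO sale (to banks) £56 billion: reserves −£56B, deposits 0.
Totals: Δreserves = −£90B, Δdeposits = +£27B.
Δrequired reserves = 4% × +£27B = +£1.08B.
Δexcess reserves = Δreserves − Δrequired = −£90B − (+£1.08B) = -£91.08 billion.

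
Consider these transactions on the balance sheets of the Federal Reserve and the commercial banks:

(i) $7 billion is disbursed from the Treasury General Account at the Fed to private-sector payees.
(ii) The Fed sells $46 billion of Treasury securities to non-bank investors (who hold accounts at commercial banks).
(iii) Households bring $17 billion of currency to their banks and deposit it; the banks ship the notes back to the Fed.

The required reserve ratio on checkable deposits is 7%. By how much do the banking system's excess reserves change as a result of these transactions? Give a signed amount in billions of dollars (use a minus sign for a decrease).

Government spending $7 billion: reserves +$7B, deposits +$7B.
Asset sale (to non-banks) $46 billion: reserves −$46B, deposits −$46B.
Currency deposit $17 billion: reserves +$17B, deposits +$17B.
Totals: Δreserves = −$22B, Δdeposits = −$22B.
Δrequired reserves = 7% × −$22B = −$1.54B.
Δexcess reserves = Δreserves − Δrequired = −$22B − (−$1.54B) = -$20.46 billion.

-$20.46 billion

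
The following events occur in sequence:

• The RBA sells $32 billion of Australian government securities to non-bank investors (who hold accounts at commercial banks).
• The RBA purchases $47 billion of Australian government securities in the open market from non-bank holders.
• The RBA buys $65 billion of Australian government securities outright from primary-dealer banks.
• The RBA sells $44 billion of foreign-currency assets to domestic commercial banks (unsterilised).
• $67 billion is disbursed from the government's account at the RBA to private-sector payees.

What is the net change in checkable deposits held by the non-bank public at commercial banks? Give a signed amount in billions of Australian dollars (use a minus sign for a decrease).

Asset sale (to non-banks) $32 billion: non-bank counterparties' bank balances fall → −$32B.
Asset purchase (from non-banks) $47 billion: non-bank counterparties' bank balances rise → +$47B.
OMO purchase (from banks) $65 billion: the counterparty is a bank, so public deposits are unchanged → 0.
FX sale $44 billion: the counterparty is a bank, so public deposits are unchanged → 0.
Government spending $67 billion: non-bank counterparties' bank balances rise → +$67B.
Net: −32 + 47 + 0 + 0 + 67 = +$82 billion.

+$82 billion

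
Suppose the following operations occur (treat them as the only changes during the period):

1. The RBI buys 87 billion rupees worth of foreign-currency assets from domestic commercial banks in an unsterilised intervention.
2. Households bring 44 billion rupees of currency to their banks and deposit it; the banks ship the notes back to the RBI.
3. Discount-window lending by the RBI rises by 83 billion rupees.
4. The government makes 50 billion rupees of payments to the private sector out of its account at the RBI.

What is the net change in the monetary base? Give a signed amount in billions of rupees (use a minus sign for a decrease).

RBI balance sheet:
  Assets:      Loans to banks +83B, Foreign assets +87B
  Liabilities: Bank reserves +264B, Currency in circulation −44B, Government deposits −50B
Commercial banking system:
  Assets:      Reserves at CB +264B, Foreign assets −87B
  Liabilities: Checkable deposits +94B, Borrowings from CB +83B
Monetary base = currency + reserves: −44B + (+264B) = +220 billion.

+220 billion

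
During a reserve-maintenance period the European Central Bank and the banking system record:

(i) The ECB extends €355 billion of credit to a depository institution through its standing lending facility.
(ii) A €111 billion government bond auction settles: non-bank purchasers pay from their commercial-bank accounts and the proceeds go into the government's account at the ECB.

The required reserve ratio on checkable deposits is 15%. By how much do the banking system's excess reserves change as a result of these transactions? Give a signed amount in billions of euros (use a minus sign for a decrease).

Discount-window loan €355 billion: reserves +€355B, deposits 0.
Government account inflow €111 billion: reserves −€111B, deposits −€111B.
Totals: Δreserves = +€244B, Δdeposits = −€111B.
Δrequired reserves = 15% × −€111B = −€16.65B.
Δexcess reserves = Δreserves − Δrequired = +€244B − (−€16.65B) = +€260.65 billion.

+€260.65 billion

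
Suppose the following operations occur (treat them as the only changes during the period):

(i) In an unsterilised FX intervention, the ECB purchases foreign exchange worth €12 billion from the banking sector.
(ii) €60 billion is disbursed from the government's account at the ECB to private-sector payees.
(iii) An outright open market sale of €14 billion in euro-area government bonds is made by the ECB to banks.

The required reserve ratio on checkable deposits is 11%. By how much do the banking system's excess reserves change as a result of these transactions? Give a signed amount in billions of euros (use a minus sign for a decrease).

+€51.4 billion

FX purchase €12 billion: reserves +€12B, deposits 0.
Government spending €60 billion: reserves +€60B, deposits +€60B.
OMO sale (to banks) €14 billion: reserves −€14B, deposits 0.
Totals: Δreserves = +€58B, Δdeposits = +€60B.
Δrequired reserves = 11% × +€60B = +€6.6B.
Δexcess reserves = Δreserves − Δrequired = +€58B − (+€6.6B) = +€51.4 billion.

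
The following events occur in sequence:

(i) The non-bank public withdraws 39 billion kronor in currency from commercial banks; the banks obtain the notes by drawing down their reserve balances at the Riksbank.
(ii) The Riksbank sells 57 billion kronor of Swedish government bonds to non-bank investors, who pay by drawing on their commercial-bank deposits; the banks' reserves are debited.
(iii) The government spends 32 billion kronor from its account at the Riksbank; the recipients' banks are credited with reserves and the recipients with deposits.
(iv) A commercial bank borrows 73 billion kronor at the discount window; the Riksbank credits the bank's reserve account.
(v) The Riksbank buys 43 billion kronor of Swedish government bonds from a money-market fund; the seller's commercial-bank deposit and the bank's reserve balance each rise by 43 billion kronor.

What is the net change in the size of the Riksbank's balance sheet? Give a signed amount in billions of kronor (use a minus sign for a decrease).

+59 billion

Currency withdrawal 39 billion kronor: only the composition of liabilities changes → 0.
Asset sale (to non-banks) 57 billion kronor: a Riksbank asset is shed → −57B.
Government spending 32 billion kronor: only the composition of liabilities changes → 0.
Discount-window loan 73 billion kronor: a Riksbank asset is acquired → +73B.
Asset purchase (from non-banks) 43 billion kronor: a Riksbank asset is acquired → +43B.
Net: 0 − 57 + 0 + 73 + 43 = +59 billion.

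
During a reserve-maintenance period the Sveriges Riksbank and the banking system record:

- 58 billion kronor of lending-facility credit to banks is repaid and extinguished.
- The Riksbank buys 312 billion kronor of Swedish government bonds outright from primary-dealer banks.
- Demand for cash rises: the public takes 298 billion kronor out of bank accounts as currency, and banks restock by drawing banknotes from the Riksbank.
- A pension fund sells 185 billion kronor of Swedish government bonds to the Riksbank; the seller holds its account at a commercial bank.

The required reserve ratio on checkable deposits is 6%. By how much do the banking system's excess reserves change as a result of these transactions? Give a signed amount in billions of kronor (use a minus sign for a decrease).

Discount-window repayment 58 billion kronor: reserves −58B, deposits 0.
OMO purchase (from banks) 312 billion kronor: reserves +312B, deposits 0.
Currency withdrawal 298 billion kronor: reserves −298B, deposits −298B.
Asset purchase (from non-banks) 185 billion kronor: reserves +185B, deposits +185B.
Totals: Δreserves = +141B, Δdeposits = −113B.
Δrequired reserves = 6% × −113B = −6.78B.
Δexcess reserves = Δreserves − Δrequired = +141B − (−6.78B) = +147.78 billion.

+147.78 billion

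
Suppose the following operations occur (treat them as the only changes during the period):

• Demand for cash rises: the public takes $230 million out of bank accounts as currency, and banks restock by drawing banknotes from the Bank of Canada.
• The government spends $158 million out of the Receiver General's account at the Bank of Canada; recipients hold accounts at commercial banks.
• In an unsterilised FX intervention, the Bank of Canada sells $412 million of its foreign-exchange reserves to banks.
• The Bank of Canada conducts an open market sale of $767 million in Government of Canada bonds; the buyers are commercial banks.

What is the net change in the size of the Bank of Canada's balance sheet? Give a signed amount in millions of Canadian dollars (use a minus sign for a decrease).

-$1179 million

Currency withdrawal $230 million: only the composition of liabilities changes → 0.
Government spending $158 million: only the composition of liabilities changes → 0.
FX sale $412 million: a Bank of Canada asset is shed → −$412M.
OMO sale (to banks) $767 million: a Bank of Canada asset is shed → −$767M.
Net: 0 + 0 − 412 − 767 = -$1179 million.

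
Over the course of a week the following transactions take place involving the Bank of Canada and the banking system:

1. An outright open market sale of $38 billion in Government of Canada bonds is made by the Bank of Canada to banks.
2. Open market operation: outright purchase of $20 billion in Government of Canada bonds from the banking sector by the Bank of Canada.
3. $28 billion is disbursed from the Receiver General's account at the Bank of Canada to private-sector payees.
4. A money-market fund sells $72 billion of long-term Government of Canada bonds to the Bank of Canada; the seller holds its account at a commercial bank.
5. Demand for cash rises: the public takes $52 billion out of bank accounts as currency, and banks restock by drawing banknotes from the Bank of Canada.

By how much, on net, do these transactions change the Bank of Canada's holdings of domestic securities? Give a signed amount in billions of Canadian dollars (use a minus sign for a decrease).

Bank of Canada balance sheet:
  Assets:      Securities +$54B
  Liabilities: Bank reserves +$30B, Currency in circulation +$52B, Government deposits −$28B
So the change in the Bank of Canada's holdings of domestic securities is +$54 billion.

+$54 billion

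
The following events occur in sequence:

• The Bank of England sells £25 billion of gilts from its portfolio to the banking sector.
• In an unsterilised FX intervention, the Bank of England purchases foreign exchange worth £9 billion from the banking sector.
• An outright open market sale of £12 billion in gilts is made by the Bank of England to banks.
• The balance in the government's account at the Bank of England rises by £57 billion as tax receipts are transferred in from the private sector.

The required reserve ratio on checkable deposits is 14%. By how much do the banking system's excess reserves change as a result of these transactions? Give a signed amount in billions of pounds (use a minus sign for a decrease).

OMO sale (to banks) £25 billion: reserves −£25B, deposits 0.
FX purchase £9 billion: reserves +£9B, deposits 0.
OMO sale (to banks) £12 billion: reserves −£12B, deposits 0.
Government account inflow £57 billion: reserves −£57B, deposits −£57B.
Totals: Δreserves = −£85B, Δdeposits = −£57B.
Δrequired reserves = 14% × −£57B = −£7.98B.
Δexcess reserves = Δreserves − Δrequired = −£85B − (−£7.98B) = -£77.02 billion.

-£77.02 billion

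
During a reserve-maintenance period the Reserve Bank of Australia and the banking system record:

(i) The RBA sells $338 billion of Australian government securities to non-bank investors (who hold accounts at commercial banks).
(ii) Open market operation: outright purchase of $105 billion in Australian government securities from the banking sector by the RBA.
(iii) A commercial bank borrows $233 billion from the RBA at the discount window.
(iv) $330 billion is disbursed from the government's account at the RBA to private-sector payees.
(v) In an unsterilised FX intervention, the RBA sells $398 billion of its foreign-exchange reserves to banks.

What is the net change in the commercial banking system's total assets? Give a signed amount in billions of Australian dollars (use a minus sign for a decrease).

RBA balance sheet:
  Assets:      Securities −$233B, Loans to banks +$233B, Foreign assets −$398B
  Liabilities: Bank reserves −$68B, Government deposits −$330B
Commercial banking system:
  Assets:      Reserves at CB −$68B, Securities −$105B, Foreign assets +$398B
  Liabilities: Checkable deposits −$8B, Borrowings from CB +$233B
Change in total bank assets = +$225 billion.

+$225 billion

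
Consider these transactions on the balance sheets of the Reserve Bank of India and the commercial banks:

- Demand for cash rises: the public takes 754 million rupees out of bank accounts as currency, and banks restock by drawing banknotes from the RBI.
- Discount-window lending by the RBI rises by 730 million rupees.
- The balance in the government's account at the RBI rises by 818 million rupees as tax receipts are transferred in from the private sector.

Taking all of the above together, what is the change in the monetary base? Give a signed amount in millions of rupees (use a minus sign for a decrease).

Currency withdrawal 754 million rupees: just a shift between currency and reserves — both are base money → 0.
Discount-window loan 730 million rupees: RBI balance sheet expands → +730M.
Government account inflow 818 million rupees: reserves shift to a non-base liability → −818M.
Net: 0 + 730 − 818 = -88 million.

-88 million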